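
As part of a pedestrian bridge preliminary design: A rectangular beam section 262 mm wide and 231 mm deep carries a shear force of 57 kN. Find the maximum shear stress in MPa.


A = b * h = 262 * 231 = 60522 mm^2
V = 57 kN = 57000.0 N
tau_max = 1.5 * V / A = 1.5 * 57000.0 / 60522
= 1.4127 MPa

1.4127 MPa


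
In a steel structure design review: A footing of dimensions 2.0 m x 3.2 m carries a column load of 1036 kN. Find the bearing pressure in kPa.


A = 2.0 * 3.2 = 6.4 m^2
q = P / A = 1036 / 6.4
= 161.875 kPa

161.875 kPa


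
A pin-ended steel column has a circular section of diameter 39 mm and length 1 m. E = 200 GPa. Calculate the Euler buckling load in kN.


I = pi * d^4 / 64 = 113560.77 mm^4
L = 1000.0 mm
P_cr = pi^2 * E * I / L^2
= 9.8696 * 200000.0 * 113560.77 / 1000.0^2
= 224159.97 N = 224.16 kN

224.16 kN


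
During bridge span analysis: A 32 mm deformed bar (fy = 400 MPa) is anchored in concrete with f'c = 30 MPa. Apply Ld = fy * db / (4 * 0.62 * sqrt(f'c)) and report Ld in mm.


Ld = (fy * db) / (4 * 0.62 * sqrt(f'c))
= (400 * 32) / (4 * 0.62 * sqrt(30))
= 12800 / 13.5835
= 942.32 mm

942.32 mm


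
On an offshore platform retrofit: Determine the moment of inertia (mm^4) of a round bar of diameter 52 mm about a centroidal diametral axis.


r = d / 2 = 52 / 2 = 26.0 mm
I = pi * r^4 / 4 = pi * 26.0^4 / 4
= 358908.11 mm^4

358908.11 mm^4


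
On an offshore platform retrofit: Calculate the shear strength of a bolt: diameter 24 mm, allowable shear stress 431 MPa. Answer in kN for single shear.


A = pi * d^2 / 4 = pi * 24^2 / 4 = 452.3893 mm^2
V = f_v * A / 1000 = 431 * 452.3893 / 1000
= 194.9798 kN

194.9798 kN


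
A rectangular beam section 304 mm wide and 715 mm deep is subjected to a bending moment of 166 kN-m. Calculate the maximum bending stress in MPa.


I = b * h^3 / 12 = 304 * 715^3 / 12 = 9259988833.33 mm^4
y = h / 2 = 715 / 2 = 357.5 mm
M = 166 kN-m = 166000000.0 N-mm
sigma = M * y / I = 166000000.0 * 357.5 / 9259988833.33
= 6.41 MPa

6.41 MPa


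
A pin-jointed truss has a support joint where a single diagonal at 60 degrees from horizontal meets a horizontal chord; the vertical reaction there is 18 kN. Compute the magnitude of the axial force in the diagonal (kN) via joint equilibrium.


At the joint, only the diagonal has a vertical component, so vertical equilibrium gives:
F * sin(60) = 18
F = 18 / sin(60)
= 18 / 0.866025
= 20.78 kN

20.78 kN


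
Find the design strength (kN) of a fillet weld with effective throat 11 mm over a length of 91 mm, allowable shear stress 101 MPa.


Strength = throat * length * allowable stress
= 11 * 91 * 101 N
= 101101 N
= 101.1 kN

101.1 kN


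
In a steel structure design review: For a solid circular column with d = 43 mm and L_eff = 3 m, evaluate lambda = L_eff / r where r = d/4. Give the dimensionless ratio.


Radius of gyration r = d / 4 = 43 / 4 = 10.75 mm
L_eff = 3000.0 mm
Slenderness ratio = L / r = 3000.0 / 10.75 = 279.07 (dimensionless)

279.07 (dimensionless)


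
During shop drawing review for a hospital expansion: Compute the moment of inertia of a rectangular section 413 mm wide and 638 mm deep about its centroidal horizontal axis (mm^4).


I = b * h^3 / 12
= 413 * 638^3 / 12
= 413 * 259694072 / 12
= 8937804311.33 mm^4

8937804311.33 mm^4


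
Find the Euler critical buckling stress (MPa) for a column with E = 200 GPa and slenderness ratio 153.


sigma_cr = pi^2 * E / lambda^2
= 9.8696 * 200000.0 / 153^2
= 9.8696 * 200000.0 / 23409
= 84.3232 MPa

84.3232 MPa


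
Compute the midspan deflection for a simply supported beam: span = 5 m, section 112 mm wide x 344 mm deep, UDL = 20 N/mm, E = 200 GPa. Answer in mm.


I = 112 * 344^3 / 12 = 379937450.67 mm^4
L = 5000.0 mm, w = 20 N/mm, E = 200000.0 MPa
delta = 5 * w * L^4 / (384 * E * I)
= 5 * 20 * 5000.0^4 / (384 * 200000.0 * 379937450.67)
= 2.1419 mm

2.1419 mm


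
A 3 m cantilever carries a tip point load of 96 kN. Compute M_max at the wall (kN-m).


For a cantilever with a point load at the free end:
M_max = P * L = 96 * 3 = 288 kN-m

288 kN-m


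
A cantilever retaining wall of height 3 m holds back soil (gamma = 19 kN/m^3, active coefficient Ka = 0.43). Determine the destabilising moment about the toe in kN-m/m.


Pa = 0.5 * Ka * gamma * H^2
= 0.5 * 0.43 * 19 * 3^2
= 36.765 kN/m
Arm = H / 3 = 3 / 3 = 1.0 m
Mo = Pa * arm = Pa * H / 3 = 36.765 * 3 / 3 = 36.765 kN-m/m

36.765 kN-m/m


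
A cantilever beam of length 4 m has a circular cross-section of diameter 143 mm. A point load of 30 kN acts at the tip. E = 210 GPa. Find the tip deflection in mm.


I = pi * d^4 / 64 = pi * 143^4 / 64 = 20526459.59 mm^4
L = 4000.0 mm, P = 30000.0 N, E = 210000.0 MPa
delta = P * L^3 / (3 * E * I)
= 30000.0 * 4000.0^3 / (3 * 210000.0 * 20526459.59)
= 148.4727 mm

148.4727 mm


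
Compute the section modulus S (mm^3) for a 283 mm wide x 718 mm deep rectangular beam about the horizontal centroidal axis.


S = b * h^2 / 6
= 283 * 718^2 / 6
= 283 * 515524 / 6
= 24315548.67 mm^3

24315548.67 mm^3


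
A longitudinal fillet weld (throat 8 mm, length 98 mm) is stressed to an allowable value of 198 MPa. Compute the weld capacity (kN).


Strength = throat * length * allowable stress
= 8 * 98 * 198 N
= 155232 N
= 155.23 kN

155.23 kN


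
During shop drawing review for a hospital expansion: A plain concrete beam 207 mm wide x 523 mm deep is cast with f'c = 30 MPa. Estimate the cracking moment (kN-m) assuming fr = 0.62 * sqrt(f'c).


fr = 0.62 * sqrt(30) = 0.62 * 5.4772 = 3.3959 MPa
I = 207 * 523^3 / 12 = 2467710255.75 mm^4
y_t = 261.5 mm
M_cr = fr * I / y_t = 3.3959 * 2467710255.75 / 261.5 N-mm
= 32.0461 kN-m

32.0461 kN-m


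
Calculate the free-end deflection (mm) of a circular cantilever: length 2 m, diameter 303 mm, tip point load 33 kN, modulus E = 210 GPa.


I = pi * d^4 / 64 = pi * 303^4 / 64 = 413752292.13 mm^4
L = 2000.0 mm, P = 33000.0 N, E = 210000.0 MPa
delta = P * L^3 / (3 * E * I)
= 33000.0 * 2000.0^3 / (3 * 210000.0 * 413752292.13)
= 1.0128 mm

1.0128 mm


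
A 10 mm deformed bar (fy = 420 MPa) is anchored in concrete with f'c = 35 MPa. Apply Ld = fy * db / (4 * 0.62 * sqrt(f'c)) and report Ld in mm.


Ld = (fy * db) / (4 * 0.62 * sqrt(f'c))
= (420 * 10) / (4 * 0.62 * sqrt(35))
= 4200 / 14.6719
= 286.26 mm

286.26 mm


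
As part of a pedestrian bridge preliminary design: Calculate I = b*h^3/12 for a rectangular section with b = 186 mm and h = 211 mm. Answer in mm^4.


I = b * h^3 / 12
= 186 * 211^3 / 12
= 186 * 9393931 / 12
= 145605930.5 mm^4

145605930.5 mm^4


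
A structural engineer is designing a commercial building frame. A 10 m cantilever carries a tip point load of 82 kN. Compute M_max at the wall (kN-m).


For a cantilever with a point load at the free end:
M_max = P * L = 82 * 10 = 820 kN-m

820 kN-m


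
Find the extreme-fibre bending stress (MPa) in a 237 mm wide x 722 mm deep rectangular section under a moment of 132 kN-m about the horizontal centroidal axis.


I = b * h^3 / 12 = 237 * 722^3 / 12 = 7433249198.0 mm^4
y = h / 2 = 722 / 2 = 361.0 mm
M = 132 kN-m = 132000000.0 N-mm
sigma = M * y / I = 132000000.0 * 361.0 / 7433249198.0
= 6.41 MPa

6.41 MPa


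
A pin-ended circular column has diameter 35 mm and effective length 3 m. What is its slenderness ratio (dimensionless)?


Radius of gyration r = d / 4 = 35 / 4 = 8.75 mm
L_eff = 3000.0 mm
Slenderness ratio = L / r = 3000.0 / 8.75 = 342.86 (dimensionless)

342.86 (dimensionless)


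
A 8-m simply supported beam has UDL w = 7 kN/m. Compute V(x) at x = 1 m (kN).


R_A = w * L / 2 = 7 * 8 / 2 = 28.0 kN
V(x) = R_A - w * x = 28.0 - 7 * 1
= 21.0 kN

21.0 kN


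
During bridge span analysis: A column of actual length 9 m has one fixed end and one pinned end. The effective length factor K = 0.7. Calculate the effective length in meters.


L_eff = K * L
= 0.7 * 9
= 6.3 m

6.3 m


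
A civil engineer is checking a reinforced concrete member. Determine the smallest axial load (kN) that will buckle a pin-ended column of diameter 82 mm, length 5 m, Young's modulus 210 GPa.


I = pi * d^4 / 64 = 2219347.5 mm^4
L = 5000.0 mm
P_cr = pi^2 * E * I / L^2
= 9.8696 * 210000.0 * 2219347.5 / 5000.0^2
= 183994.29 N = 183.9943 kN

183.9943 kN


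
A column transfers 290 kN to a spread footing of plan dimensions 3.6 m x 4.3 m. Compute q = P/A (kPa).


A = 3.6 * 4.3 = 15.48 m^2
q = P / A = 290 / 15.48
= 18.7339 kPa

18.7339 kPa


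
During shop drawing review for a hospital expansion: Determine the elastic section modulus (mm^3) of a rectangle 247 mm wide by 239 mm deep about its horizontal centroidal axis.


S = b * h^2 / 6
= 247 * 239^2 / 6
= 247 * 57121 / 6
= 2351481.17 mm^3

2351481.17 mm^3


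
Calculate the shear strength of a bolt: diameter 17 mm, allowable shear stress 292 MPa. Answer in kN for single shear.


A = pi * d^2 / 4 = pi * 17^2 / 4 = 226.9801 mm^2
V = f_v * A / 1000 = 292 * 226.9801 / 1000
= 66.2782 kN

66.2782 kN


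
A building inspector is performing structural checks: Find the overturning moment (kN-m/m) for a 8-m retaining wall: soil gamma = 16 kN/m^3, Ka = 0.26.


Pa = 0.5 * Ka * gamma * H^2
= 0.5 * 0.26 * 16 * 8^2
= 133.12 kN/m
Arm = H / 3 = 8 / 3 = 2.6667 m
Mo = Pa * arm = Pa * H / 3 = 133.12 * 8 / 3 = 354.9867 kN-m/m

354.9867 kN-m/m


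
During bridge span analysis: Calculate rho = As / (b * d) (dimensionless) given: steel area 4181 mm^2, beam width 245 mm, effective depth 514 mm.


rho = As / (b * d)
= 4181 / (245 * 514)
= 4181 / 125930
= 0.033201 (dimensionless)

0.033201 (dimensionless)


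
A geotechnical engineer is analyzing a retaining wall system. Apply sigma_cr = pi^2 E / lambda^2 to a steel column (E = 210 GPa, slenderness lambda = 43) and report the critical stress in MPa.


sigma_cr = pi^2 * E / lambda^2
= 9.8696 * 210000.0 / 43^2
= 9.8696 * 210000.0 / 1849
= 1120.9394 MPa

1120.9394 MPa


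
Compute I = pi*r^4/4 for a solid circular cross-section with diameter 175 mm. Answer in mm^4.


r = d / 2 = 175 / 2 = 87.5 mm
I = pi * r^4 / 4 = pi * 87.5^4 / 4
= 46038598.4 mm^4

46038598.4 mm^4


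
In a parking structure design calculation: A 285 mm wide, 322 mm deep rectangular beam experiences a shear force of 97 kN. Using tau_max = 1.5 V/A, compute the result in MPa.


A = b * h = 285 * 322 = 91770 mm^2
V = 97 kN = 97000.0 N
tau_max = 1.5 * V / A = 1.5 * 97000.0 / 91770
= 1.5855 MPa

1.5855 MPa


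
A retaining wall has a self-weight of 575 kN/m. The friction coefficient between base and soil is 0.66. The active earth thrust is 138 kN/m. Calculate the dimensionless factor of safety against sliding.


Resisting force = mu * W = 0.66 * 575 = 379.5 kN/m
FOS = Resisting / Driving = 379.5 / 138
= 2.75 (dimensionless)

2.75 (dimensionless)


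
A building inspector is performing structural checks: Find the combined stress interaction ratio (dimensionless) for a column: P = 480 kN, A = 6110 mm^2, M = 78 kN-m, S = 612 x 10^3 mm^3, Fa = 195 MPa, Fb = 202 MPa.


f_a = P / A = 480000.0 / 6110 = 78.5597 MPa
f_b = M / S = 78000000.0 / 612000.0 = 127.451 MPa
Ratio = f_a / Fa + f_b / Fb
= 78.5597 / 195 + 127.451 / 202
= 1.0338 (dimensionless)

1.0338 (dimensionless)


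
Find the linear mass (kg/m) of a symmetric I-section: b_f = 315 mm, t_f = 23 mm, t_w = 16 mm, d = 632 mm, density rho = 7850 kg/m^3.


A_flanges = 2 * 315 * 23 = 14490 mm^2
A_web = (632 - 2 * 23) * 16 = 9376 mm^2
A_total = 14490 + 9376 = 23866 mm^2 = 0.023866 m^2
Weight = rho * A = 7850 * 0.023866 = 187.3481 kg/m

187.3481 kg/m


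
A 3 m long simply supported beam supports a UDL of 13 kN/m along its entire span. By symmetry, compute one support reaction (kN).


Total load = w * L = 13 * 3 = 39 kN
By symmetry, each reaction R = total / 2 = 39 / 2 = 19.5 kN

19.5 kN


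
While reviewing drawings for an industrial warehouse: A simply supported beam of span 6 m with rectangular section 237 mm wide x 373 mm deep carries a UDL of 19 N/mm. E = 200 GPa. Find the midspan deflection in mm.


I = 237 * 373^3 / 12 = 1024928560.75 mm^4
L = 6000.0 mm, w = 19 N/mm, E = 200000.0 MPa
delta = 5 * w * L^4 / (384 * E * I)
= 5 * 19 * 6000.0^4 / (384 * 200000.0 * 1024928560.75)
= 1.5641 mm

1.5641 mm


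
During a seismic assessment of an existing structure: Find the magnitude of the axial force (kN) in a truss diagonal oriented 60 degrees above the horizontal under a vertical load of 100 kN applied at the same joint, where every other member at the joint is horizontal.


At the joint, only the diagonal has a vertical component, so vertical equilibrium gives:
F * sin(60) = 100
F = 100 / sin(60)
= 100 / 0.866025
= 115.47 kN

115.47 kN


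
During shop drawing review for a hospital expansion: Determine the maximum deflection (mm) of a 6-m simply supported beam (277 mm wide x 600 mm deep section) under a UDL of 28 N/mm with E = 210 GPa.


I = 277 * 600^3 / 12 = 4986000000.0 mm^4
L = 6000.0 mm, w = 28 N/mm, E = 210000.0 MPa
delta = 5 * w * L^4 / (384 * E * I)
= 5 * 28 * 6000.0^4 / (384 * 210000.0 * 4986000000.0)
= 0.4513 mm

0.4513 mm


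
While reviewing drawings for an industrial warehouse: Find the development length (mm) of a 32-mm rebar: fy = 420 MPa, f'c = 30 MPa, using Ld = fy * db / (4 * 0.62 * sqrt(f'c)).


Ld = (fy * db) / (4 * 0.62 * sqrt(f'c))
= (420 * 32) / (4 * 0.62 * sqrt(30))
= 13440 / 13.5835
= 989.43 mm

989.43 mm


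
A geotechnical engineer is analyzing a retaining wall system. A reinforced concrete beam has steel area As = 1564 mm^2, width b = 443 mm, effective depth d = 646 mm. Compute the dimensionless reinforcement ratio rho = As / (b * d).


rho = As / (b * d)
= 1564 / (443 * 646)
= 1564 / 286178
= 0.005465 (dimensionless)

0.005465 (dimensionless)


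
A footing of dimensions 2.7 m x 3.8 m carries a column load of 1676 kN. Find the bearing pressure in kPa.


A = 2.7 * 3.8 = 10.26 m^2
q = P / A = 1676 / 10.26
= 163.3528 kPa

163.3528 kPa


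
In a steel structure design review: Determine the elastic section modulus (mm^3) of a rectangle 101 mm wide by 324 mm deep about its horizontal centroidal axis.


S = b * h^2 / 6
= 101 * 324^2 / 6
= 101 * 104976 / 6
= 1767096.0 mm^3

1767096.0 mm^3


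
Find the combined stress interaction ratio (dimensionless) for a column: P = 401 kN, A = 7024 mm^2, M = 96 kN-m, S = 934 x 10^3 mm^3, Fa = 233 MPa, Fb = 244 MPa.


f_a = P / A = 401000.0 / 7024 = 57.09 MPa
f_b = M / S = 96000000.0 / 934000.0 = 102.7837 MPa
Ratio = f_a / Fa + f_b / Fb
= 57.09 / 233 + 102.7837 / 244
= 0.6663 (dimensionless)

0.6663 (dimensionless)


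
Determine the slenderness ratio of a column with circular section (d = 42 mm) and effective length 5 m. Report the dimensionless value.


Radius of gyration r = d / 4 = 42 / 4 = 10.5 mm
L_eff = 5000.0 mm
Slenderness ratio = L / r = 5000.0 / 10.5 = 476.19 (dimensionless)

476.19 (dimensionless)


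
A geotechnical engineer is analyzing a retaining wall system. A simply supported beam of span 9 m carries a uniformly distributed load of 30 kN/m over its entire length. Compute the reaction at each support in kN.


Total load = w * L = 30 * 9 = 270 kN
By symmetry, each reaction R = total / 2 = 270 / 2 = 135.0 kN

135.0 kN


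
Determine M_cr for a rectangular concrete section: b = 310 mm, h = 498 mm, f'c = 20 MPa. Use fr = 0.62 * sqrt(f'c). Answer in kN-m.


fr = 0.62 * sqrt(20) = 0.62 * 4.4721 = 2.7727 MPa
I = 310 * 498^3 / 12 = 3190571460.0 mm^4
y_t = 249.0 mm
M_cr = fr * I / y_t = 2.7727 * 3190571460.0 / 249.0 N-mm
= 35.5284 kN-m

35.5284 kN-m


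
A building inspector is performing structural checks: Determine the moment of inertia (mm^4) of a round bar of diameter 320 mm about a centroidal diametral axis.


r = d / 2 = 320 / 2 = 160.0 mm
I = pi * r^4 / 4 = pi * 160.0^4 / 4
= 514718540.36 mm^4

514718540.36 mm^4


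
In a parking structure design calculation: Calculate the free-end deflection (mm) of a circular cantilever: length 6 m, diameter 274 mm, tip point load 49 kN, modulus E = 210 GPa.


I = pi * d^4 / 64 = pi * 274^4 / 64 = 276676421.54 mm^4
L = 6000.0 mm, P = 49000.0 N, E = 210000.0 MPa
delta = P * L^3 / (3 * E * I)
= 49000.0 * 6000.0^3 / (3 * 210000.0 * 276676421.54)
= 60.7208 mm

60.7208 mm


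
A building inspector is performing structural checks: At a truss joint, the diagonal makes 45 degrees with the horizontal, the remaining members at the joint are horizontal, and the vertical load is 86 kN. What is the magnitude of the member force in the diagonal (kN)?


At the joint, only the diagonal has a vertical component, so vertical equilibrium gives:
F * sin(45) = 86
F = 86 / sin(45)
= 86 / 0.707107
= 121.62 kN

121.62 kN


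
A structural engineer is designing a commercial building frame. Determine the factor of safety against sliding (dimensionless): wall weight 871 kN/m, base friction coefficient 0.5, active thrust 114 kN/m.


Resisting force = mu * W = 0.5 * 871 = 435.5 kN/m
FOS = Resisting / Driving = 435.5 / 114
= 3.8202 (dimensionless)

3.8202 (dimensionless)


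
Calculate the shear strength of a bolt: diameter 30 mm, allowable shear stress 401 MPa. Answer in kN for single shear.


A = pi * d^2 / 4 = pi * 30^2 / 4 = 706.8583 mm^2
V = f_v * A / 1000 = 401 * 706.8583 / 1000
= 283.4502 kN

283.4502 kN


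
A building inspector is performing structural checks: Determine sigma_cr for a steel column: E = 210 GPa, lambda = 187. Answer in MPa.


sigma_cr = pi^2 * E / lambda^2
= 9.8696 * 210000.0 / 187^2
= 9.8696 * 210000.0 / 34969
= 59.2701 MPa

59.2701 MPa


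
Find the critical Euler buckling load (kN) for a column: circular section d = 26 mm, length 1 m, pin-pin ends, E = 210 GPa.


I = pi * d^4 / 64 = 22431.76 mm^4
L = 1000.0 mm
P_cr = pi^2 * E * I / L^2
= 9.8696 * 210000.0 * 22431.76 / 1000.0^2
= 46492.44 N = 46.4924 kN

46.4924 kN


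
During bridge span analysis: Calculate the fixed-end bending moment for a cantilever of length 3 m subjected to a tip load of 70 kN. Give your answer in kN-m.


For a cantilever with a point load at the free end:
M_max = P * L = 70 * 3 = 210 kN-m

210 kN-m


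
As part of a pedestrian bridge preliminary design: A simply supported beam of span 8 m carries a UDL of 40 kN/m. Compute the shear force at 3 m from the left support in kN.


R_A = w * L / 2 = 40 * 8 / 2 = 160.0 kN
V(x) = R_A - w * x = 160.0 - 40 * 3
= 40.0 kN

40.0 kN


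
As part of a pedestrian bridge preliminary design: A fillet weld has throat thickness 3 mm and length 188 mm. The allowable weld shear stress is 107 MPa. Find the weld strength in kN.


Strength = throat * length * allowable stress
= 3 * 188 * 107 N
= 60348 N
= 60.35 kN

60.35 kN


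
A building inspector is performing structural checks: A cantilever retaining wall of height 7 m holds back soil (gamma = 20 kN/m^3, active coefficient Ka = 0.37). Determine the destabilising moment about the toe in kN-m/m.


Pa = 0.5 * Ka * gamma * H^2
= 0.5 * 0.37 * 20 * 7^2
= 181.3 kN/m
Arm = H / 3 = 7 / 3 = 2.3333 m
Mo = Pa * arm = Pa * H / 3 = 181.3 * 7 / 3 = 423.0333 kN-m/m

423.0333 kN-m/m


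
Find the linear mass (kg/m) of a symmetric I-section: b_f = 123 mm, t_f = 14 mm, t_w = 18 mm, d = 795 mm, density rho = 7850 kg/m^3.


A_flanges = 2 * 123 * 14 = 3444 mm^2
A_web = (795 - 2 * 14) * 18 = 13806 mm^2
A_total = 3444 + 13806 = 17250 mm^2 = 0.017250 m^2
Weight = rho * A = 7850 * 0.017250 = 135.4125 kg/m

135.4125 kg/m


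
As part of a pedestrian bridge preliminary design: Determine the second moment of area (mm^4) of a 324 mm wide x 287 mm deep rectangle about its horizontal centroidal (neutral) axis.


I = b * h^3 / 12
= 324 * 287^3 / 12
= 324 * 23639903 / 12
= 638277381.0 mm^4

638277381.0 mm^4


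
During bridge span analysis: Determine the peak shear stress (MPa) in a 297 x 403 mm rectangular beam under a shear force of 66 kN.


A = b * h = 297 * 403 = 119691 mm^2
V = 66 kN = 66000.0 N
tau_max = 1.5 * V / A = 1.5 * 66000.0 / 119691
= 0.8271 MPa

0.8271 MPa


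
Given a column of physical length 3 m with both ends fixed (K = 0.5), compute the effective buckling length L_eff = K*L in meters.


L_eff = K * L
= 0.5 * 3
= 1.5 m

1.5 m


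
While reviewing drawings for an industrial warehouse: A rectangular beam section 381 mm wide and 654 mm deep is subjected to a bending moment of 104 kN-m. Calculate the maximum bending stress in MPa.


I = b * h^3 / 12 = 381 * 654^3 / 12 = 8881308882.0 mm^4
y = h / 2 = 654 / 2 = 327.0 mm
M = 104 kN-m = 104000000.0 N-mm
sigma = M * y / I = 104000000.0 * 327.0 / 8881308882.0
= 3.83 MPa

3.83 MPa


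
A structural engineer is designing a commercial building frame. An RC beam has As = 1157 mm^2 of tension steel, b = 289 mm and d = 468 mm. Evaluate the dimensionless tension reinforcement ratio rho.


rho = As / (b * d)
= 1157 / (289 * 468)
= 1157 / 135252
= 0.008554 (dimensionless)

0.008554 (dimensionless)


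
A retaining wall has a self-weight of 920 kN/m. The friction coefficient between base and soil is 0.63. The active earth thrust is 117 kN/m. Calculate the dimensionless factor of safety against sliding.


Resisting force = mu * W = 0.63 * 920 = 579.6 kN/m
FOS = Resisting / Driving = 579.6 / 117
= 4.9538 (dimensionless)

4.9538 (dimensionless)


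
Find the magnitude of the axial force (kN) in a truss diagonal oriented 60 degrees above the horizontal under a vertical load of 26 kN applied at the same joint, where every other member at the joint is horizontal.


At the joint, only the diagonal has a vertical component, so vertical equilibrium gives:
F * sin(60) = 26
F = 26 / sin(60)
= 26 / 0.866025
= 30.02 kN

30.02 kN


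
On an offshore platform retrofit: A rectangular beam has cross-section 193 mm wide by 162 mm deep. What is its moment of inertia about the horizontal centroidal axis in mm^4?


I = b * h^3 / 12
= 193 * 162^3 / 12
= 193 * 4251528 / 12
= 68378742.0 mm^4

68378742.0 mm^4


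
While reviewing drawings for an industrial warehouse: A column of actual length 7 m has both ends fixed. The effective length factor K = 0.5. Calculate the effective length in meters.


L_eff = K * L
= 0.5 * 7
= 3.5 m

3.5 m


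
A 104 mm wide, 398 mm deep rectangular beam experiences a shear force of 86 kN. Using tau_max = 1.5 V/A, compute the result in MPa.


A = b * h = 104 * 398 = 41392 mm^2
V = 86 kN = 86000.0 N
tau_max = 1.5 * V / A = 1.5 * 86000.0 / 41392
= 3.1165 MPa

3.1165 MPa


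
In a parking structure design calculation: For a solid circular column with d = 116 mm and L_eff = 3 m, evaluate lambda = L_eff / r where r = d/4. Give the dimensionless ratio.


Radius of gyration r = d / 4 = 116 / 4 = 29.0 mm
L_eff = 3000.0 mm
Slenderness ratio = L / r = 3000.0 / 29.0 = 103.45 (dimensionless)

103.45 (dimensionless)


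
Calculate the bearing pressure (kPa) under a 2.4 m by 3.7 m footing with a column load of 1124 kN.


A = 2.4 * 3.7 = 8.88 m^2
q = P / A = 1124 / 8.88
= 126.5766 kPa

126.5766 kPa


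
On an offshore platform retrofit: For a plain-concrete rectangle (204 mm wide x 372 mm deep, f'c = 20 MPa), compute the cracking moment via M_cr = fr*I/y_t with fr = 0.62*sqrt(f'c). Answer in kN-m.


fr = 0.62 * sqrt(20) = 0.62 * 4.4721 = 2.7727 MPa
I = 204 * 372^3 / 12 = 875140416.0 mm^4
y_t = 186.0 mm
M_cr = fr * I / y_t = 2.7727 * 875140416.0 / 186.0 N-mm
= 13.0458 kN-m

13.0458 kN-m


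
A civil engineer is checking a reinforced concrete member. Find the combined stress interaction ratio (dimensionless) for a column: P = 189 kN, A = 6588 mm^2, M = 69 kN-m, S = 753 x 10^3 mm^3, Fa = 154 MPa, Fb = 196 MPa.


f_a = P / A = 189000.0 / 6588 = 28.6885 MPa
f_b = M / S = 69000000.0 / 753000.0 = 91.6335 MPa
Ratio = f_a / Fa + f_b / Fb
= 28.6885 / 154 + 91.6335 / 196
= 0.6538 (dimensionless)

0.6538 (dimensionless)


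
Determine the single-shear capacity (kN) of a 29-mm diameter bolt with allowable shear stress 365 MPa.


A = pi * d^2 / 4 = pi * 29^2 / 4 = 660.5199 mm^2
V = f_v * A / 1000 = 365 * 660.5199 / 1000
= 241.0897 kN

241.0897 kN


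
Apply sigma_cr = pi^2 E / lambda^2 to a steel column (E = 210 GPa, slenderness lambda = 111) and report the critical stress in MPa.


sigma_cr = pi^2 * E / lambda^2
= 9.8696 * 210000.0 / 111^2
= 9.8696 * 210000.0 / 12321
= 168.2182 MPa

168.2182 MPa


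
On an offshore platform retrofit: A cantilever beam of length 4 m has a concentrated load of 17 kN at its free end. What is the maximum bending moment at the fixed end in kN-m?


For a cantilever with a point load at the free end:
M_max = P * L = 17 * 4 = 68 kN-m

68 kN-m


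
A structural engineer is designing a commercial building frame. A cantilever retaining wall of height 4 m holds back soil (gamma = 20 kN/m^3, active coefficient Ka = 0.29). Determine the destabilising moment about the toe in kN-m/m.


Pa = 0.5 * Ka * gamma * H^2
= 0.5 * 0.29 * 20 * 4^2
= 46.4 kN/m
Arm = H / 3 = 4 / 3 = 1.3333 m
Mo = Pa * arm = Pa * H / 3 = 46.4 * 4 / 3 = 61.8667 kN-m/m

61.8667 kN-m/m


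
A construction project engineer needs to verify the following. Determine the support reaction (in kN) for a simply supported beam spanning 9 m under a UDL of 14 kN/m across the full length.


Total load = w * L = 14 * 9 = 126 kN
By symmetry, each reaction R = total / 2 = 126 / 2 = 63.0 kN

63.0 kN


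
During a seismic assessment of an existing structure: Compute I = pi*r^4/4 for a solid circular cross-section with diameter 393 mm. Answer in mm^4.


r = d / 2 = 393 / 2 = 196.5 mm
I = pi * r^4 / 4 = pi * 196.5^4 / 4
= 1170954716.44 mm^4

1170954716.44 mm^4


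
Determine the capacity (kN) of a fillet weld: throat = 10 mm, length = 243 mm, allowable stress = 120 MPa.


Strength = throat * length * allowable stress
= 10 * 243 * 120 N
= 291600 N
= 291.6 kN

291.6 kN


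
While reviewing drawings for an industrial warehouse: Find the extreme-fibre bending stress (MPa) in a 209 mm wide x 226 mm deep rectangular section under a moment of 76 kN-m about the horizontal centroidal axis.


I = b * h^3 / 12 = 209 * 226^3 / 12 = 201043648.67 mm^4
y = h / 2 = 226 / 2 = 113.0 mm
M = 76 kN-m = 76000000.0 N-mm
sigma = M * y / I = 76000000.0 * 113.0 / 201043648.67
= 42.72 MPa

42.72 MPa


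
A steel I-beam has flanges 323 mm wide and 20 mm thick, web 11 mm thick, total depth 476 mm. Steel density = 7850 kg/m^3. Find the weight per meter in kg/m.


A_flanges = 2 * 323 * 20 = 12920 mm^2
A_web = (476 - 2 * 20) * 11 = 4796 mm^2
A_total = 12920 + 4796 = 17716 mm^2 = 0.017716 m^2
Weight = rho * A = 7850 * 0.017716 = 139.0706 kg/m

139.0706 kg/m


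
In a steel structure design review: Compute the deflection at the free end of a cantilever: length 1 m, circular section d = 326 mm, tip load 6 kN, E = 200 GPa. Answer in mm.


I = pi * d^4 / 64 = pi * 326^4 / 64 = 554421800.61 mm^4
L = 1000.0 mm, P = 6000.0 N, E = 200000.0 MPa
delta = P * L^3 / (3 * E * I)
= 6000.0 * 1000.0^3 / (3 * 200000.0 * 554421800.61)
= 0.018 mm

0.018 mm


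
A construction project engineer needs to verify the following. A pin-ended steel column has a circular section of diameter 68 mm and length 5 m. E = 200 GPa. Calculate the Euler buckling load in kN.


I = pi * d^4 / 64 = 1049555.84 mm^4
L = 5000.0 mm
P_cr = pi^2 * E * I / L^2
= 9.8696 * 200000.0 * 1049555.84 / 5000.0^2
= 82869.61 N = 82.8696 kN

82.8696 kN


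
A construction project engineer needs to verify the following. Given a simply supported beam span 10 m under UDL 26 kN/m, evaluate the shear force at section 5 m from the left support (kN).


R_A = w * L / 2 = 26 * 10 / 2 = 130.0 kN
V(x) = R_A - w * x = 130.0 - 26 * 5
= 0.0 kN

0.0 kN


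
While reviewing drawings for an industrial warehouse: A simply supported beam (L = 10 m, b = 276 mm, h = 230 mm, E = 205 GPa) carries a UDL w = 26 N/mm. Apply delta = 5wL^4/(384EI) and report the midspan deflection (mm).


I = 276 * 230^3 / 12 = 279841000.0 mm^4
L = 10000.0 mm, w = 26 N/mm, E = 205000.0 MPa
delta = 5 * w * L^4 / (384 * E * I)
= 5 * 26 * 10000.0^4 / (384 * 205000.0 * 279841000.0)
= 59.0129 mm

59.0129 mm


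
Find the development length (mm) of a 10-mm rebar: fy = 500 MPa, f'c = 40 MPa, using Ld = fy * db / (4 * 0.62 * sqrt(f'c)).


Ld = (fy * db) / (4 * 0.62 * sqrt(f'c))
= (500 * 10) / (4 * 0.62 * sqrt(40))
= 5000 / 15.6849
= 318.78 mm

318.78 mm


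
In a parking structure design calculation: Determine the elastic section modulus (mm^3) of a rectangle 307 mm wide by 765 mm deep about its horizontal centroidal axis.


S = b * h^2 / 6
= 307 * 765^2 / 6
= 307 * 585225 / 6
= 29944012.5 mm^3

29944012.5 mm^3


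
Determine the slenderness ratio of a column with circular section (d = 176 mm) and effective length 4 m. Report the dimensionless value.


Radius of gyration r = d / 4 = 176 / 4 = 44.0 mm
L_eff = 4000.0 mm
Slenderness ratio = L / r = 4000.0 / 44.0 = 90.91 (dimensionless)

90.91 (dimensionless)


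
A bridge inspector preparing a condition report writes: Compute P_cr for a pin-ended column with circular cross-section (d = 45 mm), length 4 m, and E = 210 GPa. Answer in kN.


I = pi * d^4 / 64 = 201288.96 mm^4
L = 4000.0 mm
P_cr = pi^2 * E * I / L^2
= 9.8696 * 210000.0 * 201288.96 / 4000.0^2
= 26074.68 N = 26.0747 kN

26.0747 kN


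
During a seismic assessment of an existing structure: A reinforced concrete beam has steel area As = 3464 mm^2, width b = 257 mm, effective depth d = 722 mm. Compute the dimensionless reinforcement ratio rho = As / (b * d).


rho = As / (b * d)
= 3464 / (257 * 722)
= 3464 / 185554
= 0.018668 (dimensionless)

0.018668 (dimensionless)


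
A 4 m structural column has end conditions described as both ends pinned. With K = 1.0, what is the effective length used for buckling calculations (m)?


L_eff = K * L
= 1.0 * 4
= 4.0 m

4.0 m


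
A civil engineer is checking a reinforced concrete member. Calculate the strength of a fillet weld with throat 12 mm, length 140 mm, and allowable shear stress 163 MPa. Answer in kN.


Strength = throat * length * allowable stress
= 12 * 140 * 163 N
= 273840 N
= 273.84 kN

273.84 kN


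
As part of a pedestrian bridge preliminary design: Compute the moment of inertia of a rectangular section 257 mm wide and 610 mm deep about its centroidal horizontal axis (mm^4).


I = b * h^3 / 12
= 257 * 610^3 / 12
= 257 * 226981000 / 12
= 4861176416.67 mm^4

4861176416.67 mm^4


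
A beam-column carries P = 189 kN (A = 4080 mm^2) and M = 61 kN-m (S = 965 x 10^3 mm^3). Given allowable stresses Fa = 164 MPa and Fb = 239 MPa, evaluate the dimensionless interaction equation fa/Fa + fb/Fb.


f_a = P / A = 189000.0 / 4080 = 46.3235 MPa
f_b = M / S = 61000000.0 / 965000.0 = 63.2124 MPa
Ratio = f_a / Fa + f_b / Fb
= 46.3235 / 164 + 63.2124 / 239
= 0.5469 (dimensionless)

0.5469 (dimensionless)


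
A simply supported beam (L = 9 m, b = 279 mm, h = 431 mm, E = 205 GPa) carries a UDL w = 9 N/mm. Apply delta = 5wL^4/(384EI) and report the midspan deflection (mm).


I = 279 * 431^3 / 12 = 1861464540.75 mm^4
L = 9000.0 mm, w = 9 N/mm, E = 205000.0 MPa
delta = 5 * w * L^4 / (384 * E * I)
= 5 * 9 * 9000.0^4 / (384 * 205000.0 * 1861464540.75)
= 2.0148 mm

2.0148 mm


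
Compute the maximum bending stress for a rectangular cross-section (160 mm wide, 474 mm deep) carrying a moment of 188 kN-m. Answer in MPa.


I = b * h^3 / 12 = 160 * 474^3 / 12 = 1419952320.0 mm^4
y = h / 2 = 474 / 2 = 237.0 mm
M = 188 kN-m = 188000000.0 N-mm
sigma = M * y / I = 188000000.0 * 237.0 / 1419952320.0
= 31.38 MPa

31.38 MPa


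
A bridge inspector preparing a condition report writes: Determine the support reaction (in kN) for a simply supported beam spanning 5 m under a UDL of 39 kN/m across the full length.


Total load = w * L = 39 * 5 = 195 kN
By symmetry, each reaction R = total / 2 = 195 / 2 = 97.5 kN

97.5 kN


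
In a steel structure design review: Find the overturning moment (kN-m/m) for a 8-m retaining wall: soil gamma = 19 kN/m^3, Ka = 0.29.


Pa = 0.5 * Ka * gamma * H^2
= 0.5 * 0.29 * 19 * 8^2
= 176.32 kN/m
Arm = H / 3 = 8 / 3 = 2.6667 m
Mo = Pa * arm = Pa * H / 3 = 176.32 * 8 / 3 = 470.1867 kN-m/m

470.1867 kN-m/m


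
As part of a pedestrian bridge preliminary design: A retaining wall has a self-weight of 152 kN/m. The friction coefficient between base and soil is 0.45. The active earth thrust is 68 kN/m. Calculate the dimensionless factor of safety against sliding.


Resisting force = mu * W = 0.45 * 152 = 68.4 kN/m
FOS = Resisting / Driving = 68.4 / 68
= 1.0059 (dimensionless)

1.0059 (dimensionless)


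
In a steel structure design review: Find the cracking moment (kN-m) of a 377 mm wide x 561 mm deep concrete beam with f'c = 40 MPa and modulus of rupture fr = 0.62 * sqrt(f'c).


fr = 0.62 * sqrt(40) = 0.62 * 6.3246 = 3.9212 MPa
I = 377 * 561^3 / 12 = 5546878944.75 mm^4
y_t = 280.5 mm
M_cr = fr * I / y_t = 3.9212 * 5546878944.75 / 280.5 N-mm
= 77.5421 kN-m

77.5421 kN-m


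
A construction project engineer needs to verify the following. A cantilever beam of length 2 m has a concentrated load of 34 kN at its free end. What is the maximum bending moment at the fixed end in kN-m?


For a cantilever with a point load at the free end:
M_max = P * L = 34 * 2 = 68 kN-m

68 kN-m


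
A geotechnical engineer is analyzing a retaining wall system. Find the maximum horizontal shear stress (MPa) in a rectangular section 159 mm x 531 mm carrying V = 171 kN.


A = b * h = 159 * 531 = 84429 mm^2
V = 171 kN = 171000.0 N
tau_max = 1.5 * V / A = 1.5 * 171000.0 / 84429
= 3.0381 MPa

3.0381 MPa


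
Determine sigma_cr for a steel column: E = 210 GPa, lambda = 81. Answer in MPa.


sigma_cr = pi^2 * E / lambda^2
= 9.8696 * 210000.0 / 81^2
= 9.8696 * 210000.0 / 6561
= 315.8995 MPa

315.8995 MPa


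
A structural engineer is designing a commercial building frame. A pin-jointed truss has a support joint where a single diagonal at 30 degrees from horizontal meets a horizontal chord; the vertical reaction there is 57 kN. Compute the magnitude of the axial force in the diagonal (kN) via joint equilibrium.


At the joint, only the diagonal has a vertical component, so vertical equilibrium gives:
F * sin(30) = 57
F = 57 / sin(30)
= 57 / 0.5
= 114.0 kN

114.0 kN


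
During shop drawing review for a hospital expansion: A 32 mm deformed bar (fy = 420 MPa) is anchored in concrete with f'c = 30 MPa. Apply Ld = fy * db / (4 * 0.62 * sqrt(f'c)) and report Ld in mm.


Ld = (fy * db) / (4 * 0.62 * sqrt(f'c))
= (420 * 32) / (4 * 0.62 * sqrt(30))
= 13440 / 13.5835
= 989.43 mm

989.43 mm


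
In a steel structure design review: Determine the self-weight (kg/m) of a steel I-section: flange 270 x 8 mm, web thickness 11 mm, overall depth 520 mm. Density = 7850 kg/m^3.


A_flanges = 2 * 270 * 8 = 4320 mm^2
A_web = (520 - 2 * 8) * 11 = 5544 mm^2
A_total = 4320 + 5544 = 9864 mm^2 = 0.009864 m^2
Weight = rho * A = 7850 * 0.009864 = 77.4324 kg/m

77.4324 kg/m


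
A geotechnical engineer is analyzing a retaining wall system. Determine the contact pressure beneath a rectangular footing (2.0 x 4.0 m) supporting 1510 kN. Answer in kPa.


A = 2.0 * 4.0 = 8.0 m^2
q = P / A = 1510 / 8.0
= 188.75 kPa

188.75 kPa


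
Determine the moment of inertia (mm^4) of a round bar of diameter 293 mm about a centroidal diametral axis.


r = d / 2 = 293 / 2 = 146.5 mm
I = pi * r^4 / 4 = pi * 146.5^4 / 4
= 361776522.7 mm^4

361776522.7 mm^4


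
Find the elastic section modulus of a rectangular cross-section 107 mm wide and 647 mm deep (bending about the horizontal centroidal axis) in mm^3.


S = b * h^2 / 6
= 107 * 647^2 / 6
= 107 * 418609 / 6
= 7465193.83 mm^3

7465193.83 mm^3


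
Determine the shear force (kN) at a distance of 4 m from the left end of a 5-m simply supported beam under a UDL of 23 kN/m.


R_A = w * L / 2 = 23 * 5 / 2 = 57.5 kN
V(x) = R_A - w * x = 57.5 - 23 * 4
= -34.5 kN

-34.5 kN


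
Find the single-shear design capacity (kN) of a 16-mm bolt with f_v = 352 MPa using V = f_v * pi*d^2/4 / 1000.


A = pi * d^2 / 4 = pi * 16^2 / 4 = 201.0619 mm^2
V = f_v * A / 1000 = 352 * 201.0619 / 1000
= 70.7738 kN

70.7738 kN


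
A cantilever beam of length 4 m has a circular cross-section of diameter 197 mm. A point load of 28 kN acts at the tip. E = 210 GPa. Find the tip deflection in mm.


I = pi * d^4 / 64 = pi * 197^4 / 64 = 73932399.8 mm^4
L = 4000.0 mm, P = 28000.0 N, E = 210000.0 MPa
delta = P * L^3 / (3 * E * I)
= 28000.0 * 4000.0^3 / (3 * 210000.0 * 73932399.8)
= 38.4736 mm

38.4736 mm


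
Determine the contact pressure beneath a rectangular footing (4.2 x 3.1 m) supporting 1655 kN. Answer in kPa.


A = 4.2 * 3.1 = 13.02 m^2
q = P / A = 1655 / 13.02
= 127.1121 kPa

127.1121 kPa


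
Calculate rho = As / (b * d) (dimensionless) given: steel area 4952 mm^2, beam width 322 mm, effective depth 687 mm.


rho = As / (b * d)
= 4952 / (322 * 687)
= 4952 / 221214
= 0.022386 (dimensionless)

0.022386 (dimensionless)


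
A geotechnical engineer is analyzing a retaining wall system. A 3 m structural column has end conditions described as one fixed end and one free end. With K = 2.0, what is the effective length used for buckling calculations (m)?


L_eff = K * L
= 2.0 * 3
= 6.0 m

6.0 m


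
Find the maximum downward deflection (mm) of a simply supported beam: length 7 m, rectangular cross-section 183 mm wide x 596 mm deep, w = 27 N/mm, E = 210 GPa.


I = 183 * 596^3 / 12 = 3228558224.0 mm^4
L = 7000.0 mm, w = 27 N/mm, E = 210000.0 MPa
delta = 5 * w * L^4 / (384 * E * I)
= 5 * 27 * 7000.0^4 / (384 * 210000.0 * 3228558224.0)
= 1.245 mm

1.245 mm


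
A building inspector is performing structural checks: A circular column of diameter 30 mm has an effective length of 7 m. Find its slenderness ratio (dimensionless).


Radius of gyration r = d / 4 = 30 / 4 = 7.5 mm
L_eff = 7000.0 mm
Slenderness ratio = L / r = 7000.0 / 7.5 = 933.33 (dimensionless)

933.33 (dimensionless)


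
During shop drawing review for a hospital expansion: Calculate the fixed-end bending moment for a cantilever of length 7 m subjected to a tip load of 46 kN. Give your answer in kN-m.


For a cantilever with a point load at the free end:
M_max = P * L = 46 * 7 = 322 kN-m

322 kN-m


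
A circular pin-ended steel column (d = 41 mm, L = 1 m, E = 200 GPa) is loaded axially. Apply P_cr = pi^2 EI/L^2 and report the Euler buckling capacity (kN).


I = pi * d^4 / 64 = 138709.22 mm^4
L = 1000.0 mm
P_cr = pi^2 * E * I / L^2
= 9.8696 * 200000.0 * 138709.22 / 1000.0^2
= 273801.02 N = 273.801 kN

273.801 kN


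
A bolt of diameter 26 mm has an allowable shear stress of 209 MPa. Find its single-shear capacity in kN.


A = pi * d^2 / 4 = pi * 26^2 / 4 = 530.9292 mm^2
V = f_v * A / 1000 = 209 * 530.9292 / 1000
= 110.9642 kN

110.9642 kN


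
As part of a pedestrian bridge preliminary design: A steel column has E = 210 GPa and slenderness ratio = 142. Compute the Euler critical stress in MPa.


sigma_cr = pi^2 * E / lambda^2
= 9.8696 * 210000.0 / 142^2
= 9.8696 * 210000.0 / 20164
= 102.788 MPa

102.788 MPa


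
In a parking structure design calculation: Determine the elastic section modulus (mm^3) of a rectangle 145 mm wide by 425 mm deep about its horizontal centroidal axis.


S = b * h^2 / 6
= 145 * 425^2 / 6
= 145 * 180625 / 6
= 4365104.17 mm^3

4365104.17 mm^3


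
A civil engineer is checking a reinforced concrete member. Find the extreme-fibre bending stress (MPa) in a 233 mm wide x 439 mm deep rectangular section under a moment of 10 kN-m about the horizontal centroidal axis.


I = b * h^3 / 12 = 233 * 439^3 / 12 = 1642737743.92 mm^4
y = h / 2 = 439 / 2 = 219.5 mm
M = 10 kN-m = 10000000.0 N-mm
sigma = M * y / I = 10000000.0 * 219.5 / 1642737743.92
= 1.34 MPa

1.34 MPa


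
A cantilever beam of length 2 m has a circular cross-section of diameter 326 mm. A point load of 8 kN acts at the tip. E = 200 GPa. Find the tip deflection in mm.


I = pi * d^4 / 64 = pi * 326^4 / 64 = 554421800.61 mm^4
L = 2000.0 mm, P = 8000.0 N, E = 200000.0 MPa
delta = P * L^3 / (3 * E * I)
= 8000.0 * 2000.0^3 / (3 * 200000.0 * 554421800.61)
= 0.1924 mm

0.1924 mm
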